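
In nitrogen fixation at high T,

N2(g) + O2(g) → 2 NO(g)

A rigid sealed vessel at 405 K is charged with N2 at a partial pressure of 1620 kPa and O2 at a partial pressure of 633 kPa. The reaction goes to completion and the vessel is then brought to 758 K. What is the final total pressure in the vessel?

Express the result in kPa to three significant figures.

Because the vessel is rigid and T is held at 405 K, work the stoichiometry in partial pressures (P_i = n_iRT/V).
P(O2) required for 1620 kPa of N2 = (1/1) × 1620 = 1620 kPa; available 633 kPa, so O2 is limiting.
P(N2) remaining = 1620 − (1/1) × 633 = 987.0 kPa
P(gaseous products) = (2)/1 × 633 = 1266 kPa
P_total at 405 K = 987.0 + 1266 = 2253 kPa
Scaling to 758 K: P = 2253 × 758/405 = 4217 kPa

4220 kPa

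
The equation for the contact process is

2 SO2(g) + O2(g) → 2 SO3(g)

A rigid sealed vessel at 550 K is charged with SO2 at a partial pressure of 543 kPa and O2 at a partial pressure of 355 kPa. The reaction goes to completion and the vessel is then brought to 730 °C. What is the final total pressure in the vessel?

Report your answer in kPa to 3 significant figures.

1140 kPa

Because the vessel is rigid and T is held at 550 K, work the stoichiometry in partial pressures (P_i = n_iRT/V).
P(O2) required for 543 kPa of SO2 = (1/2) × 543 = 271.5 kPa; available 355 kPa, so SO2 is limiting.
P(O2) remaining = 355 − (1/2) × 543 = 83.50 kPa
P(gaseous products) = (2)/2 × 543 = 543.0 kPa
P_total at 550 K = 83.50 + 543.0 = 626.5 kPa
Scaling to 730 °C: P = 626.5 × 1003.15/550 = 1143 kPa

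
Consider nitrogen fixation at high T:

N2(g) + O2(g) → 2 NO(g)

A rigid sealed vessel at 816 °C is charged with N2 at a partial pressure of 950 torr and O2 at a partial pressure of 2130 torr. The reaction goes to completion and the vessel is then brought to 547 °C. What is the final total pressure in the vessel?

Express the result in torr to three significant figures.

2320 torr

Because the vessel is rigid and T is held at 816 °C, work the stoichiometry in partial pressures (P_i = n_iRT/V).
P(O2) required for 950 torr of N2 = (1/1) × 950 = 950.0 torr; available 2130 torr, so N2 is limiting.
P(O2) remaining = 2130 − (1/1) × 950 = 1180 torr
P(gaseous products) = (2)/1 × 950 = 1900 torr
P_total at 816 °C = 1180 + 1900 = 3080 torr
Scaling to 547 °C: P = 3080 × 820.15/1089.15 = 2319 torr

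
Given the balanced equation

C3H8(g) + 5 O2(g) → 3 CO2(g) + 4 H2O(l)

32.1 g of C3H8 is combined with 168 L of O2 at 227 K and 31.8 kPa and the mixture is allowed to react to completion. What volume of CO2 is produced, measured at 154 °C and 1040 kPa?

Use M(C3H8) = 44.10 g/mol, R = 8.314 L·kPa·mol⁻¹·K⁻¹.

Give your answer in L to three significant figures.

5.80 L

n(C3H8) = 32.1 / 44.10 = 0.7279 mol
n(O2) = PV/RT = (31.8 × 168) / (8.314 × 227) = 2.831 mol
For 0.7279 mol C3H8, stoichiometry requires (5/1) × 0.7279 = 3.639 mol O2; 2.831 mol is available, so O2 is limiting.
n(CO2) = (3/5) × 2.831 = 1.699 mol
V(CO2) = nRT/P = 1.699 × 8.314 × 427.15 / 1040 = 5.802 L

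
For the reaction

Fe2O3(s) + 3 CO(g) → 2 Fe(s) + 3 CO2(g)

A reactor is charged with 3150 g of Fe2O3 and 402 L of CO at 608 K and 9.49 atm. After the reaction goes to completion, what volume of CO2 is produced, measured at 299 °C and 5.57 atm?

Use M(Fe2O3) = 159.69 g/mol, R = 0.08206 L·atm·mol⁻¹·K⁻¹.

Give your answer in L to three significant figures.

n(Fe2O3) = 3150 / 159.69 = 19.73 mol
n(CO) = PV/RT = (9.49 × 402) / (0.08206 × 608) = 76.46 mol
For 19.73 mol Fe2O3, stoichiometry requires (3/1) × 19.73 = 59.19 mol CO; 76.46 mol is available, so Fe2O3 is limiting.
n(CO2) = (3/1) × 19.73 = 59.19 mol
V(CO2) = nRT/P = 59.19 × 0.08206 × 572.15 / 5.57 = 498.9 L

499 L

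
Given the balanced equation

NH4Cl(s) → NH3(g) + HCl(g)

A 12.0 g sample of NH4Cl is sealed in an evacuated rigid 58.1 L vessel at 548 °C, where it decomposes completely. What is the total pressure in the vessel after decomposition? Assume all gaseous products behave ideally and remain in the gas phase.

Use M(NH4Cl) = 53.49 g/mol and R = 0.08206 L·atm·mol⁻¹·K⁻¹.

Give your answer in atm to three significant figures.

0.520 atm

n(NH4Cl) = 12.0 / 53.49 = 0.2243 mol
n(gas produced) = (2/1) × 0.2243 = 0.4486 mol
P = nRT/V = 0.4486 × 0.08206 × 821.15 / 58.1 = 0.5203 atm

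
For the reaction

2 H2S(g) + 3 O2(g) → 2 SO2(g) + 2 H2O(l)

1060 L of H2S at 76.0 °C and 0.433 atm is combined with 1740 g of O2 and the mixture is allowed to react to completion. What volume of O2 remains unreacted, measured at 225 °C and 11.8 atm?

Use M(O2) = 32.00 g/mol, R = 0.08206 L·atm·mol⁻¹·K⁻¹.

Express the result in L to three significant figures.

105 L

n(H2S) = PV/RT = (0.433 × 1060) / (0.08206 × 349.15) = 16.02 mol
n(O2) = 1740 / 32.00 = 54.38 mol
For 16.02 mol H2S, stoichiometry requires (3/2) × 16.02 = 24.03 mol O2; 54.38 mol is available, so H2S is limiting.
n(O2) consumed = (3/2) × 16.02 = 24.03 mol; remaining = 54.38 − 24.03 = 30.35 mol
V(O2) = nRT/P = 30.35 × 0.08206 × 498.15 / 11.8 = 105.1 L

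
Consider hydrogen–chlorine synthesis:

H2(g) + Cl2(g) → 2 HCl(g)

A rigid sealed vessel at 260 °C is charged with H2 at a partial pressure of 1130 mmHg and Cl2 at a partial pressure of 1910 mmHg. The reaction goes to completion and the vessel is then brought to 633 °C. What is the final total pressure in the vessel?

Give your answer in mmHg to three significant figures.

At constant V, partial pressures at 260 °C are proportional to moles, so apply stoichiometry directly to pressures.
P(Cl2) required for 1130 mmHg of H2 = (1/1) × 1130 = 1130 mmHg; available 1910 mmHg, so H2 is limiting.
P(Cl2) remaining = 1910 − (1/1) × 1130 = 780.0 mmHg
P(gaseous products) = (2)/1 × 1130 = 2260 mmHg
P_total at 260 °C = 780.0 + 2260 = 3040 mmHg
Scaling to 633 °C: P = 3040 × 906.15/533.15 = 5167 mmHg

5170 mmHg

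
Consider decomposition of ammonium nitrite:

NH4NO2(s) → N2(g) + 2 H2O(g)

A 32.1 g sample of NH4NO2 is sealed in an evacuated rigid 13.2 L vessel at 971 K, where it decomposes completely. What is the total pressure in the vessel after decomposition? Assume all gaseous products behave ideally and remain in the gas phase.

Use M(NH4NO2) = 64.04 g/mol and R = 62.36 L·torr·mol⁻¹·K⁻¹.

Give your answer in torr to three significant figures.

6900 torr

n(NH4NO2) = 32.1 / 64.04 = 0.5012 mol
n(gas produced) = (3/1) × 0.5012 = 1.504 mol
P = nRT/V = 1.504 × 62.36 × 971 / 13.2 = 6899 torr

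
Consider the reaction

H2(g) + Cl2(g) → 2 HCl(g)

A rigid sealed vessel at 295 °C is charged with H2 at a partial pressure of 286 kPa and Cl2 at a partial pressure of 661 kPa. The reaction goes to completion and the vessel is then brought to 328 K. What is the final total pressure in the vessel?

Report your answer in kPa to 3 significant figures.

Because the vessel is rigid and T is held at 295 °C, work the stoichiometry in partial pressures (P_i = n_iRT/V).
P(Cl2) required for 286 kPa of H2 = (1/1) × 286 = 286.0 kPa; available 661 kPa, so H2 is limiting.
P(Cl2) remaining = 661 − (1/1) × 286 = 375.0 kPa
P(gaseous products) = (2)/1 × 286 = 572.0 kPa
P_total at 295 °C = 375.0 + 572.0 = 947.0 kPa
Scaling to 328 K: P = 947.0 × 328/568.15 = 546.7 kPa

547 kPa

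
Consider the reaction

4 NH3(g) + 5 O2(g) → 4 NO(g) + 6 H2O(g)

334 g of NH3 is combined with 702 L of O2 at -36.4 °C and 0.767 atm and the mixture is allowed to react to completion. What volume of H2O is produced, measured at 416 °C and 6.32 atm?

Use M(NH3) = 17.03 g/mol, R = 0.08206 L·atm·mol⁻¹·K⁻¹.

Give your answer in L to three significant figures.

263 L

n(NH3) = 334 / 17.03 = 19.61 mol
n(O2) = PV/RT = (0.767 × 702) / (0.08206 × 236.75) = 27.71 mol
For 19.61 mol NH3, stoichiometry requires (5/4) × 19.61 = 24.51 mol O2; 27.71 mol is available, so NH3 is limiting.
n(H2O) = (6/4) × 19.61 = 29.41 mol
V(H2O) = nRT/P = 29.41 × 0.08206 × 689.15 / 6.32 = 263.2 L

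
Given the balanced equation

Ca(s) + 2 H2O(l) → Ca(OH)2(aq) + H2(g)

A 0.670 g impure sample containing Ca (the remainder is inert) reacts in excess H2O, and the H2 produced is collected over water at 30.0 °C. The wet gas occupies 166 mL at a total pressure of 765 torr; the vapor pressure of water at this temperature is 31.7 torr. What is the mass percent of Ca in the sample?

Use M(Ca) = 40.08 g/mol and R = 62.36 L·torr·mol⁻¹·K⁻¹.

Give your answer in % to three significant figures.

38.5 %

P(H2) = 765 − 31.7 = 733.3 torr
n(H2) = PV/RT = (733.3 × 0.1660) / (62.36 × 303.15) = 0.006439 mol
n(Ca) = (1/1) × 0.006439 = 0.006439 mol
m(Ca) = 0.006439 × 40.08 = 0.2581 g
%Ca = 0.2581 / 0.670 × 100 = 38.52%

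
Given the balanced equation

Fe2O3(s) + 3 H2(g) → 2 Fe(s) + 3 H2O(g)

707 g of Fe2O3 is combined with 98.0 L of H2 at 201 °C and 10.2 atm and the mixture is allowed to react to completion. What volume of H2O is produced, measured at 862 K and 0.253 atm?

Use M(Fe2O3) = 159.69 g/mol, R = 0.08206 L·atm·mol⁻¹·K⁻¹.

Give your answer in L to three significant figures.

n(Fe2O3) = 707 / 159.69 = 4.427 mol
n(H2) = PV/RT = (10.2 × 98.0) / (0.08206 × 474.15) = 25.69 mol
For 4.427 mol Fe2O3, stoichiometry requires (3/1) × 4.427 = 13.28 mol H2; 25.69 mol is available, so Fe2O3 is limiting.
n(H2O) = (3/1) × 4.427 = 13.28 mol
V(H2O) = nRT/P = 13.28 × 0.08206 × 862 / 0.253 = 3713 L

3710 L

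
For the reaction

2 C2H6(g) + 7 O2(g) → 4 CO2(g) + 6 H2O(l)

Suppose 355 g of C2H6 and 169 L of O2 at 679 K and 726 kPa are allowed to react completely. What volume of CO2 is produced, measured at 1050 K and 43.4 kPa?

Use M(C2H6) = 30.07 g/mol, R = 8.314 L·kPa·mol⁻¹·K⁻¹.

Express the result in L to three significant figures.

2500 L

n(C2H6) = 355 / 30.07 = 11.81 mol
n(O2) = PV/RT = (726 × 169) / (8.314 × 679) = 21.73 mol
For 11.81 mol C2H6, stoichiometry requires (7/2) × 11.81 = 41.34 mol O2; 21.73 mol is available, so O2 is limiting.
n(CO2) = (4/7) × 21.73 = 12.42 mol
V(CO2) = nRT/P = 12.42 × 8.314 × 1050 / 43.4 = 2498 L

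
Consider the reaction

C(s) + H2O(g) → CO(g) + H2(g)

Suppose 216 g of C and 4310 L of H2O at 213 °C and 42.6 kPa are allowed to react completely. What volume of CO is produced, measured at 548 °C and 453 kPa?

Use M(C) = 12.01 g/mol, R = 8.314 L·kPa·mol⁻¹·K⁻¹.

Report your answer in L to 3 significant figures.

271 L

n(C) = 216 / 12.01 = 17.99 mol
n(H2O) = PV/RT = (42.6 × 4310) / (8.314 × 486.15) = 45.43 mol
For 17.99 mol C, stoichiometry requires (1/1) × 17.99 = 17.99 mol H2O; 45.43 mol is available, so C is limiting.
n(CO) = (1/1) × 17.99 = 17.99 mol
V(CO) = nRT/P = 17.99 × 8.314 × 821.15 / 453 = 271.1 L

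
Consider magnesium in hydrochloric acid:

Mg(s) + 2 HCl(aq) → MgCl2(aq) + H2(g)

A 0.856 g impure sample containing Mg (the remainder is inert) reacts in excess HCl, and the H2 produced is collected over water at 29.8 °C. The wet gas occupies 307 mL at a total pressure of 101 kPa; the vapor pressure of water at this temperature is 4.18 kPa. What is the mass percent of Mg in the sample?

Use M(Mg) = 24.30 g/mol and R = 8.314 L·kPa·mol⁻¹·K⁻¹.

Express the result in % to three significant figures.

P(H2) = 101 − 4.18 = 96.82 kPa
n(H2) = PV/RT = (96.82 × 0.3070) / (8.314 × 302.95) = 0.01180 mol
n(Mg) = (1/1) × 0.01180 = 0.01180 mol
m(Mg) = 0.01180 × 24.30 = 0.2867 g
%Mg = 0.2867 / 0.856 × 100 = 33.49%

33.5 %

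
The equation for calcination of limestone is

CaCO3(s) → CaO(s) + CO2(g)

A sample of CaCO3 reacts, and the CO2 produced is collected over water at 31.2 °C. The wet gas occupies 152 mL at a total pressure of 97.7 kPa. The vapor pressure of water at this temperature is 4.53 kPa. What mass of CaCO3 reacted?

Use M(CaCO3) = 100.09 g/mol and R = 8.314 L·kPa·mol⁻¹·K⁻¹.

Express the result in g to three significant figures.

P(CO2) = 97.7 − 4.53 = 93.17 kPa
n(CO2) = PV/RT = (93.17 × 0.1520) / (8.314 × 304.35) = 0.005597 mol
n(CaCO3) = (1/1) × 0.005597 = 0.005597 mol
m(CaCO3) = 0.005597 × 100.09 = 0.5602 g

0.560 g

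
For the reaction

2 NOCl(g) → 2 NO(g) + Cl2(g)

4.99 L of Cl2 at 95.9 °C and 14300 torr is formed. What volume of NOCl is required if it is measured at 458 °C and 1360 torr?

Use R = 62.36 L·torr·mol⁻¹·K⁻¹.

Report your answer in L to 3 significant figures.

208 L

n(Cl2) = PV/RT = (14300 × 4.99) / (62.36 × 369.05) = 3.101 mol
n(NOCl) = (2/1) × 3.101 = 6.202 mol
V = nRT/P = 6.202 × 62.36 × 731.15 / 1360 = 207.9 L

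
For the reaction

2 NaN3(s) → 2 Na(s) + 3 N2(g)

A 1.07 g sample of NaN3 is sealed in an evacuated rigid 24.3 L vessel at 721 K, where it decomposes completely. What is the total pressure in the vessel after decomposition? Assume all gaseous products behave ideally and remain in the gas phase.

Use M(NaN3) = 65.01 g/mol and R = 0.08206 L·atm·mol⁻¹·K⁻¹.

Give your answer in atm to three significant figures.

0.0601 atm

n(NaN3) = 1.07 / 65.01 = 0.01646 mol
n(gas produced) = (3/2) × 0.01646 = 0.02469 mol
P = nRT/V = 0.02469 × 0.08206 × 721 / 24.3 = 0.06011 atm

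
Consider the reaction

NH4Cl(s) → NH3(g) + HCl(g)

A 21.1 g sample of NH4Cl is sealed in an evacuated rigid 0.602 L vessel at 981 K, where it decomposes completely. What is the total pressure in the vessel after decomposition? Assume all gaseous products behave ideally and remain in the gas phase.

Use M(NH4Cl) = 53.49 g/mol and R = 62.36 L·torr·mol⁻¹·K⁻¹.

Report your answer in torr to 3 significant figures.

n(NH4Cl) = 21.1 / 53.49 = 0.3945 mol
n(gas produced) = (2/1) × 0.3945 = 0.7890 mol
P = nRT/V = 0.7890 × 62.36 × 981 / 0.602 = 80180 torr

80200 torr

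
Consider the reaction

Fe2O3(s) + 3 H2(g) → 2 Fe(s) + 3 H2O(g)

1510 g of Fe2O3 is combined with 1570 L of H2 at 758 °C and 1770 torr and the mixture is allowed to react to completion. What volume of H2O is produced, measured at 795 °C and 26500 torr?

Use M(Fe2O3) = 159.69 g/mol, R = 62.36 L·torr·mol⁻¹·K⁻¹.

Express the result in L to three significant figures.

n(Fe2O3) = 1510 / 159.69 = 9.456 mol
n(H2) = PV/RT = (1770 × 1570) / (62.36 × 1031.15) = 43.22 mol
For 9.456 mol Fe2O3, stoichiometry requires (3/1) × 9.456 = 28.37 mol H2; 43.22 mol is available, so Fe2O3 is limiting.
n(H2O) = (3/1) × 9.456 = 28.37 mol
V(H2O) = nRT/P = 28.37 × 62.36 × 1068.15 / 26500 = 71.31 L

71.3 L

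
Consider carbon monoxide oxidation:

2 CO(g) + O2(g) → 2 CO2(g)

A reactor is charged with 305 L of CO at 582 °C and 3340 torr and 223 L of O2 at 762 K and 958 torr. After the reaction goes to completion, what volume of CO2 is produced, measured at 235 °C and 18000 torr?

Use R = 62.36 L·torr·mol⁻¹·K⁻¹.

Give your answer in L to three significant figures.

n(CO) = PV/RT = (3340 × 305) / (62.36 × 855.15) = 19.10 mol
n(O2) = PV/RT = (958 × 223) / (62.36 × 762) = 4.496 mol
For 19.10 mol CO, stoichiometry requires (1/2) × 19.10 = 9.550 mol O2; 4.496 mol is available, so O2 is limiting.
n(CO2) = (2/1) × 4.496 = 8.992 mol
V(CO2) = nRT/P = 8.992 × 62.36 × 508.15 / 18000 = 15.83 L

15.8 L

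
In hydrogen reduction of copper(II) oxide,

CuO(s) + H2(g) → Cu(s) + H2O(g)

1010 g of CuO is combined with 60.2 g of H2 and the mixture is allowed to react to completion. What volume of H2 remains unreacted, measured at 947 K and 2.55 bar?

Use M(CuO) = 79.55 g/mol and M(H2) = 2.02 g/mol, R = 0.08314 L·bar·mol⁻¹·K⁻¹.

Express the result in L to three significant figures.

528 L

n(CuO) = 1010 / 79.55 = 12.70 mol
n(H2) = 60.2 / 2.02 = 29.80 mol
For 12.70 mol CuO, stoichiometry requires (1/1) × 12.70 = 12.70 mol H2; 29.80 mol is available, so CuO is limiting.
n(H2) consumed = (1/1) × 12.70 = 12.70 mol; remaining = 29.80 − 12.70 = 17.10 mol
V(H2) = nRT/P = 17.10 × 0.08314 × 947 / 2.55 = 528.0 L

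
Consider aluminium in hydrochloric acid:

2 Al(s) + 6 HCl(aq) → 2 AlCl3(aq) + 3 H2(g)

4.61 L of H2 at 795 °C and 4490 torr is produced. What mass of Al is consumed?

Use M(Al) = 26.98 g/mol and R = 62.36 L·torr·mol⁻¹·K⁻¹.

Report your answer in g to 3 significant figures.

n(H2) = PV/RT = (4490 × 4.61) / (62.36 × 1068.15) = 0.3107 mol
n(Al) = (2/3) × 0.3107 = 0.2071 mol
m(Al) = 0.2071 × 26.98 = 5.588 g

5.59 g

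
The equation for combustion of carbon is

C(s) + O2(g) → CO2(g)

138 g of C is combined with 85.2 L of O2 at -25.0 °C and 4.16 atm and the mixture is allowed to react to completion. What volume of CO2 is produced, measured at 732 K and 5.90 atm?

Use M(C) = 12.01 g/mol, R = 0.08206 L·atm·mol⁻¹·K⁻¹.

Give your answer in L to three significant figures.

n(C) = 138 / 12.01 = 11.49 mol
n(O2) = PV/RT = (4.16 × 85.2) / (0.08206 × 248.15) = 17.41 mol
For 11.49 mol C, stoichiometry requires (1/1) × 11.49 = 11.49 mol O2; 17.41 mol is available, so C is limiting.
n(CO2) = (1/1) × 11.49 = 11.49 mol
V(CO2) = nRT/P = 11.49 × 0.08206 × 732 / 5.90 = 117.0 L

117 L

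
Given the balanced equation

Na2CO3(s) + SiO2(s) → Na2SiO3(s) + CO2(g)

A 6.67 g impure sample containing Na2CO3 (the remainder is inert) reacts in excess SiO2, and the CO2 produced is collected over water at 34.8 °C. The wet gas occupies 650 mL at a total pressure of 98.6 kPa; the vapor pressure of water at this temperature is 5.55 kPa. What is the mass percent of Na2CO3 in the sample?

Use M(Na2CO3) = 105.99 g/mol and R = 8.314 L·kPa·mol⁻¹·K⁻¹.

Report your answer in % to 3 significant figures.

37.5 %

P(CO2) = 98.6 − 5.55 = 93.05 kPa
n(CO2) = PV/RT = (93.05 × 0.6500) / (8.314 × 307.95) = 0.02362 mol
n(Na2CO3) = (1/1) × 0.02362 = 0.02362 mol
m(Na2CO3) = 0.02362 × 105.99 = 2.503 g
%Na2CO3 = 2.503 / 6.67 × 100 = 37.53%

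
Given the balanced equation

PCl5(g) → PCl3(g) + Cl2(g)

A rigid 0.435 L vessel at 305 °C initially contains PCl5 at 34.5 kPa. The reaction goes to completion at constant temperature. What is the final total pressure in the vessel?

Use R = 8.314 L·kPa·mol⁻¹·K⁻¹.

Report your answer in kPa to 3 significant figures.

69.0 kPa

Since T and V are fixed, P_final/P_initial = n_final/n_initial = 2/1.
P_final = (2/1) × 34.5 = 69.00 kPa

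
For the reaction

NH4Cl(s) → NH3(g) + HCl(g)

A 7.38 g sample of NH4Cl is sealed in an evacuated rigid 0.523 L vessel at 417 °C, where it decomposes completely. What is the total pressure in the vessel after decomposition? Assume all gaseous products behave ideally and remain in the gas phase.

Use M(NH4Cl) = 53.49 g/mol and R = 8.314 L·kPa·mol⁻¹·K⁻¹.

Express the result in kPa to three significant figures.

3030 kPa

n(NH4Cl) = 7.38 / 53.49 = 0.1380 mol
n(gas produced) = (2/1) × 0.1380 = 0.2760 mol
P = nRT/V = 0.2760 × 8.314 × 690.15 / 0.523 = 3028 kPa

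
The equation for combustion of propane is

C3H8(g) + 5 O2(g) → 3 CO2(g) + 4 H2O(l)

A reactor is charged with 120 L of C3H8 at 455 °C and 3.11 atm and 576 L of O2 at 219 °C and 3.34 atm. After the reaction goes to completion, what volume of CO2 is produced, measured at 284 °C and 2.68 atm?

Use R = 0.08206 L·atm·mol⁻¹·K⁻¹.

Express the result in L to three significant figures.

n(C3H8) = PV/RT = (3.11 × 120) / (0.08206 × 728.15) = 6.246 mol
n(O2) = PV/RT = (3.34 × 576) / (0.08206 × 492.15) = 47.64 mol
For 6.246 mol C3H8, stoichiometry requires (5/1) × 6.246 = 31.23 mol O2; 47.64 mol is available, so C3H8 is limiting.
n(CO2) = (3/1) × 6.246 = 18.74 mol
V(CO2) = nRT/P = 18.74 × 0.08206 × 557.15 / 2.68 = 319.7 L

320 L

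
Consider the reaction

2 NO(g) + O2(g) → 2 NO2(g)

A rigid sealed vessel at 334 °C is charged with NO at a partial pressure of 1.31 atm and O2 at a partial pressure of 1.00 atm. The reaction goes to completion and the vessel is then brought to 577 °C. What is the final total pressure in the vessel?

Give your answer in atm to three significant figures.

2.32 atm

Because the vessel is rigid and T is held at 334 °C, work the stoichiometry in partial pressures (P_i = n_iRT/V).
P(O2) required for 1.31 atm of NO = (1/2) × 1.31 = 0.6550 atm; available 1.00 atm, so NO is limiting.
P(O2) remaining = 1.00 − (1/2) × 1.31 = 0.3450 atm
P(gaseous products) = (2)/2 × 1.31 = 1.310 atm
P_total at 334 °C = 0.3450 + 1.310 = 1.655 atm
Scaling to 577 °C: P = 1.655 × 850.15/607.15 = 2.317 atm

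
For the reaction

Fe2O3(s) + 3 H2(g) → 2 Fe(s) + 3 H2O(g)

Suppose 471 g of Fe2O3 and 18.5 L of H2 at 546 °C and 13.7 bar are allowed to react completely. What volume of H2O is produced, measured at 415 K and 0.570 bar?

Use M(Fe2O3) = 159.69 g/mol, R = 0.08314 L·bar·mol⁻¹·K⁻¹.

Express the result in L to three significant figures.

n(Fe2O3) = 471 / 159.69 = 2.949 mol
n(H2) = PV/RT = (13.7 × 18.5) / (0.08314 × 819.15) = 3.722 mol
For 2.949 mol Fe2O3, stoichiometry requires (3/1) × 2.949 = 8.847 mol H2; 3.722 mol is available, so H2 is limiting.
n(H2O) = (3/3) × 3.722 = 3.722 mol
V(H2O) = nRT/P = 3.722 × 0.08314 × 415 / 0.570 = 225.3 L

225 L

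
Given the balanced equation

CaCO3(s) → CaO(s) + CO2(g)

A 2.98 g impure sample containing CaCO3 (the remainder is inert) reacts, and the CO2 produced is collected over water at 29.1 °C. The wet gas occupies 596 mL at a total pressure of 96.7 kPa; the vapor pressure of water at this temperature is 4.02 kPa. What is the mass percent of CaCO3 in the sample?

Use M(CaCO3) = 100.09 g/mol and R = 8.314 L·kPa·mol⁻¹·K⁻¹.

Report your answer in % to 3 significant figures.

P(CO2) = 96.7 − 4.02 = 92.68 kPa
n(CO2) = PV/RT = (92.68 × 0.5960) / (8.314 × 302.25) = 0.02198 mol
n(CaCO3) = (1/1) × 0.02198 = 0.02198 mol
m(CaCO3) = 0.02198 × 100.09 = 2.200 g
%CaCO3 = 2.200 / 2.98 × 100 = 73.83%

73.8 %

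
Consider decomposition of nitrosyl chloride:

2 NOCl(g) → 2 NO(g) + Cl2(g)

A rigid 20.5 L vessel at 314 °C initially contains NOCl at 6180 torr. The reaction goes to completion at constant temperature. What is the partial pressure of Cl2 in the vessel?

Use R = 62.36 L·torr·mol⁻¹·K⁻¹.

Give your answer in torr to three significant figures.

3090 torr

n(NOCl)₀ = PV/RT = (6180 × 20.5) / (62.36 × 587.15) = 3.460 mol
n(Cl2) = (1/2) × 3.460 = 1.730 mol
P(Cl2) = nRT/V = 1.730 × 62.36 × 587.15 / 20.5 = 3090 torr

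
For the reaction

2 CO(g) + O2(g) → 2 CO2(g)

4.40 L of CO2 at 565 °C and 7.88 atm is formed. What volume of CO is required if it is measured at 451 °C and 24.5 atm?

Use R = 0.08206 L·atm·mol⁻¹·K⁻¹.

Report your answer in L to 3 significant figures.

n(CO2) = PV/RT = (7.88 × 4.40) / (0.08206 × 838.15) = 0.5041 mol
n(CO) = (2/2) × 0.5041 = 0.5041 mol
V = nRT/P = 0.5041 × 0.08206 × 724.15 / 24.5 = 1.223 L

1.22 L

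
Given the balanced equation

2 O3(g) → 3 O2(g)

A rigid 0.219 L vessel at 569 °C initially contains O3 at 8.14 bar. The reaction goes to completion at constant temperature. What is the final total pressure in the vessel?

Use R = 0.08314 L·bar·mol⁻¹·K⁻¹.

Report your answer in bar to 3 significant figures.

Rigid vessel, constant T ⇒ P scales with total gas moles (2 → 3).
P_final = (3/2) × 8.14 = 12.21 bar

12.2 bar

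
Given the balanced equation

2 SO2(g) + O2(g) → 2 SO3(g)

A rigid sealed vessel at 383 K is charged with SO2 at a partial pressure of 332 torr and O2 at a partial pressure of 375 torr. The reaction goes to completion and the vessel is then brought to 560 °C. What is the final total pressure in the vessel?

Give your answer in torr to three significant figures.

With V and T fixed, P_i ∝ n_i, so the mole ratios apply directly to partial pressures at 383 K.
P(O2) required for 332 torr of SO2 = (1/2) × 332 = 166.0 torr; available 375 torr, so SO2 is limiting.
P(O2) remaining = 375 − (1/2) × 332 = 209.0 torr
P(gaseous products) = (2)/2 × 332 = 332.0 torr
P_total at 383 K = 209.0 + 332.0 = 541.0 torr
Scaling to 560 °C: P = 541.0 × 833.15/383 = 1177 torr

1180 torr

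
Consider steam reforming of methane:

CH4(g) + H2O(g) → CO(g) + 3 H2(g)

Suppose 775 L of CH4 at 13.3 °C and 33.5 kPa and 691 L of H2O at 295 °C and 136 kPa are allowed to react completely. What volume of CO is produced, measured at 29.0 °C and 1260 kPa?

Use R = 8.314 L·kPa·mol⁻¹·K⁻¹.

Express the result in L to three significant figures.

21.7 L

n(CH4) = PV/RT = (33.5 × 775) / (8.314 × 286.45) = 10.90 mol
n(H2O) = PV/RT = (136 × 691) / (8.314 × 568.15) = 19.89 mol
For 10.90 mol CH4, stoichiometry requires (1/1) × 10.90 = 10.90 mol H2O; 19.89 mol is available, so CH4 is limiting.
n(CO) = (1/1) × 10.90 = 10.90 mol
V(CO) = nRT/P = 10.90 × 8.314 × 302.15 / 1260 = 21.73 L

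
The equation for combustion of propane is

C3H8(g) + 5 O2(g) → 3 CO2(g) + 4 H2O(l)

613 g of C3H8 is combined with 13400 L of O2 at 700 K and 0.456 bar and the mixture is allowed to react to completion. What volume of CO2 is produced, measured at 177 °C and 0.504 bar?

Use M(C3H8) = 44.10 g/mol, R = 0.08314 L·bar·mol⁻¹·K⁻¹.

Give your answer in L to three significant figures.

n(C3H8) = 613 / 44.10 = 13.90 mol
n(O2) = PV/RT = (0.456 × 13400) / (0.08314 × 700) = 105.0 mol
For 13.90 mol C3H8, stoichiometry requires (5/1) × 13.90 = 69.50 mol O2; 105.0 mol is available, so C3H8 is limiting.
n(CO2) = (3/1) × 13.90 = 41.70 mol
V(CO2) = nRT/P = 41.70 × 0.08314 × 450.15 / 0.504 = 3097 L

3100 L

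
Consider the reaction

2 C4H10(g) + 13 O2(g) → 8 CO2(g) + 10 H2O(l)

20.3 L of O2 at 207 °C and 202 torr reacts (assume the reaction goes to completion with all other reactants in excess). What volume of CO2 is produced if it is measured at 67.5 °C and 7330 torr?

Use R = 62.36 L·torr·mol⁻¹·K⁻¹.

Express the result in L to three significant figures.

n(O2) = PV/RT = (202 × 20.3) / (62.36 × 480.15) = 0.1370 mol
n(CO2) = (8/13) × 0.1370 = 0.08431 mol
V = nRT/P = 0.08431 × 62.36 × 340.65 / 7330 = 0.2443 L

0.244 L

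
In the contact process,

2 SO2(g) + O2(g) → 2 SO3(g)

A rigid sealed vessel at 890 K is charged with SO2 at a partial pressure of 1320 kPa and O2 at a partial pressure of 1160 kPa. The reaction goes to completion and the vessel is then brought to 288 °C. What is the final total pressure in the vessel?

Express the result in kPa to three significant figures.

1150 kPa

With V and T fixed, P_i ∝ n_i, so the mole ratios apply directly to partial pressures at 890 K.
P(O2) required for 1320 kPa of SO2 = (1/2) × 1320 = 660.0 kPa; available 1160 kPa, so SO2 is limiting.
P(O2) remaining = 1160 − (1/2) × 1320 = 500.0 kPa
P(gaseous products) = (2)/2 × 1320 = 1320 kPa
P_total at 890 K = 500.0 + 1320 = 1820 kPa
Scaling to 288 °C: P = 1820 × 561.15/890 = 1148 kPa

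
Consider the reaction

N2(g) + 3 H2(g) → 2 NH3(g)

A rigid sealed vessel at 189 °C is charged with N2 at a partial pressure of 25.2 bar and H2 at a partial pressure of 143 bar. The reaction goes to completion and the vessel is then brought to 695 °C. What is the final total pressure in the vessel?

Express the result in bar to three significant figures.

With V and T fixed, P_i ∝ n_i, so the mole ratios apply directly to partial pressures at 189 °C.
P(H2) required for 25.2 bar of N2 = (3/1) × 25.2 = 75.60 bar; available 143 bar, so N2 is limiting.
P(H2) remaining = 143 − (3/1) × 25.2 = 67.40 bar
P(gaseous products) = (2)/1 × 25.2 = 50.40 bar
P_total at 189 °C = 67.40 + 50.40 = 117.8 bar
Scaling to 695 °C: P = 117.8 × 968.15/462.15 = 246.8 bar

247 bar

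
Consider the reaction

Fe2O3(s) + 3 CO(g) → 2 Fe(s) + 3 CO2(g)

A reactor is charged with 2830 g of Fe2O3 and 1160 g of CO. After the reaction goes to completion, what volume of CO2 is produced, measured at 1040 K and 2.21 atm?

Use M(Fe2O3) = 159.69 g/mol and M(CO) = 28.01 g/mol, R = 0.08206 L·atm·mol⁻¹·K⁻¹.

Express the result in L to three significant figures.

1600 L

n(Fe2O3) = 2830 / 159.69 = 17.72 mol
n(CO) = 1160 / 28.01 = 41.41 mol
For 17.72 mol Fe2O3, stoichiometry requires (3/1) × 17.72 = 53.16 mol CO; 41.41 mol is available, so CO is limiting.
n(CO2) = (3/3) × 41.41 = 41.41 mol
V(CO2) = nRT/P = 41.41 × 0.08206 × 1040 / 2.21 = 1599 L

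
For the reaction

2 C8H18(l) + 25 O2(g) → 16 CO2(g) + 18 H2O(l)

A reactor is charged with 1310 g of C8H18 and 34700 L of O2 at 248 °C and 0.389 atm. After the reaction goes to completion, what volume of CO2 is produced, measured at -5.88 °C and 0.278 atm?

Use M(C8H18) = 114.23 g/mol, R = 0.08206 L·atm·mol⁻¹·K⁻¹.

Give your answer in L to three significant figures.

n(C8H18) = 1310 / 114.23 = 11.47 mol
n(O2) = PV/RT = (0.389 × 34700) / (0.08206 × 521.15) = 315.6 mol
For 11.47 mol C8H18, stoichiometry requires (25/2) × 11.47 = 143.4 mol O2; 315.6 mol is available, so C8H18 is limiting.
n(CO2) = (16/2) × 11.47 = 91.76 mol
V(CO2) = nRT/P = 91.76 × 0.08206 × 267.27 / 0.278 = 7239 L

7240 L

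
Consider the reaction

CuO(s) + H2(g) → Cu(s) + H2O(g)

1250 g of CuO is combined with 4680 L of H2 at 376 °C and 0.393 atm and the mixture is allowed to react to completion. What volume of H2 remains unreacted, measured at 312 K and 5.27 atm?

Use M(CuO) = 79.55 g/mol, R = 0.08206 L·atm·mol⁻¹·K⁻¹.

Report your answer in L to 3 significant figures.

91.4 L

n(CuO) = 1250 / 79.55 = 15.71 mol
n(H2) = PV/RT = (0.393 × 4680) / (0.08206 × 649.15) = 34.53 mol
For 15.71 mol CuO, stoichiometry requires (1/1) × 15.71 = 15.71 mol H2; 34.53 mol is available, so CuO is limiting.
n(H2) consumed = (1/1) × 15.71 = 15.71 mol; remaining = 34.53 − 15.71 = 18.82 mol
V(H2) = nRT/P = 18.82 × 0.08206 × 312 / 5.27 = 91.43 L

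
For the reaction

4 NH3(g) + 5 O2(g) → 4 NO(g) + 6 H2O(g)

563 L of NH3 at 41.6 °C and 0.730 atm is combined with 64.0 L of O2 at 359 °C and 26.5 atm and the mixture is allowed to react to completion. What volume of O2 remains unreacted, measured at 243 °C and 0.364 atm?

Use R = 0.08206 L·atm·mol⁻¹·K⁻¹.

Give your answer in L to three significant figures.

1490 L

n(NH3) = PV/RT = (0.730 × 563) / (0.08206 × 314.75) = 15.91 mol
n(O2) = PV/RT = (26.5 × 64.0) / (0.08206 × 632.15) = 32.69 mol
For 15.91 mol NH3, stoichiometry requires (5/4) × 15.91 = 19.89 mol O2; 32.69 mol is available, so NH3 is limiting.
n(O2) consumed = (5/4) × 15.91 = 19.89 mol; remaining = 32.69 − 19.89 = 12.80 mol
V(O2) = nRT/P = 12.80 × 0.08206 × 516.15 / 0.364 = 1489 L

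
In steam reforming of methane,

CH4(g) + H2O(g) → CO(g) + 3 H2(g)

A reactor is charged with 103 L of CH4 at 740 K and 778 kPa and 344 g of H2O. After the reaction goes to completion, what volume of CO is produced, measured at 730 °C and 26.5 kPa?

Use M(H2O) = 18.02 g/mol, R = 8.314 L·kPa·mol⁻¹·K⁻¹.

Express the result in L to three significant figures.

4100 L

n(CH4) = PV/RT = (778 × 103) / (8.314 × 740) = 13.02 mol
n(H2O) = 344 / 18.02 = 19.09 mol
For 13.02 mol CH4, stoichiometry requires (1/1) × 13.02 = 13.02 mol H2O; 19.09 mol is available, so CH4 is limiting.
n(CO) = (1/1) × 13.02 = 13.02 mol
V(CO) = nRT/P = 13.02 × 8.314 × 1003.15 / 26.5 = 4098 L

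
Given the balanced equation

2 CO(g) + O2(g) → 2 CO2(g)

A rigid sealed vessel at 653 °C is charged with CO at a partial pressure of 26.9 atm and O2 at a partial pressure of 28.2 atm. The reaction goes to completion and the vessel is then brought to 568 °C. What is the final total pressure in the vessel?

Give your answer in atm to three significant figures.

At constant V, partial pressures at 653 °C are proportional to moles, so apply stoichiometry directly to pressures.
P(O2) required for 26.9 atm of CO = (1/2) × 26.9 = 13.45 atm; available 28.2 atm, so CO is limiting.
P(O2) remaining = 28.2 − (1/2) × 26.9 = 14.75 atm
P(gaseous products) = (2)/2 × 26.9 = 26.90 atm
P_total at 653 °C = 14.75 + 26.90 = 41.65 atm
Scaling to 568 °C: P = 41.65 × 841.15/926.15 = 37.83 atm

37.8 atm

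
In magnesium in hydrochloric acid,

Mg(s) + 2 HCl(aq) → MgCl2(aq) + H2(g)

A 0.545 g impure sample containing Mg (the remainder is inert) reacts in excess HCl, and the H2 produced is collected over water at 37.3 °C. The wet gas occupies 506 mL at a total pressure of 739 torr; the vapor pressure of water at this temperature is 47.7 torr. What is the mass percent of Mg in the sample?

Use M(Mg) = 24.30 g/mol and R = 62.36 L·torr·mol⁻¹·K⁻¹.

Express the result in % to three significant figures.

P(H2) = 739 − 47.7 = 691.3 torr
n(H2) = PV/RT = (691.3 × 0.5060) / (62.36 × 310.45) = 0.01807 mol
n(Mg) = (1/1) × 0.01807 = 0.01807 mol
m(Mg) = 0.01807 × 24.30 = 0.4391 g
%Mg = 0.4391 / 0.545 × 100 = 80.57%

80.6 %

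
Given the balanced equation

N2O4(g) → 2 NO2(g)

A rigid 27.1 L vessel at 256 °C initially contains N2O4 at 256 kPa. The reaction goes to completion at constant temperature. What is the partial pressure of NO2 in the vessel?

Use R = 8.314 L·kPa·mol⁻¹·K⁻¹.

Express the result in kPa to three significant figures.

512 kPa

n(N2O4)₀ = PV/RT = (256 × 27.1) / (8.314 × 529.15) = 1.577 mol
n(NO2) = (2/1) × 1.577 = 3.154 mol
P(NO2) = nRT/V = 3.154 × 8.314 × 529.15 / 27.1 = 512.0 kPa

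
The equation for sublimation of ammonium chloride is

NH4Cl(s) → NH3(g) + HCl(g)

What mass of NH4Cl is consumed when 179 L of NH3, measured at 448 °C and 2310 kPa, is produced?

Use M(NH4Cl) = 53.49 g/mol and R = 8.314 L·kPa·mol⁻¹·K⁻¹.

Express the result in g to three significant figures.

3690 g

n(NH3) = PV/RT = (2310 × 179) / (8.314 × 721.15) = 68.97 mol
n(NH4Cl) = (1/1) × 68.97 = 68.97 mol
m(NH4Cl) = 68.97 × 53.49 = 3689 g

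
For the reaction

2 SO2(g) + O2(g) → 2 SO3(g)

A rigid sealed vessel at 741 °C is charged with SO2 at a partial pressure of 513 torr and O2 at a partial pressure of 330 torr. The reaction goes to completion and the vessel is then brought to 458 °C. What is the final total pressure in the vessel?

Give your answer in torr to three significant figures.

At constant V, partial pressures at 741 °C are proportional to moles, so apply stoichiometry directly to pressures.
P(O2) required for 513 torr of SO2 = (1/2) × 513 = 256.5 torr; available 330 torr, so SO2 is limiting.
P(O2) remaining = 330 − (1/2) × 513 = 73.50 torr
P(gaseous products) = (2)/2 × 513 = 513.0 torr
P_total at 741 °C = 73.50 + 513.0 = 586.5 torr
Scaling to 458 °C: P = 586.5 × 731.15/1014.15 = 422.8 torr

423 torr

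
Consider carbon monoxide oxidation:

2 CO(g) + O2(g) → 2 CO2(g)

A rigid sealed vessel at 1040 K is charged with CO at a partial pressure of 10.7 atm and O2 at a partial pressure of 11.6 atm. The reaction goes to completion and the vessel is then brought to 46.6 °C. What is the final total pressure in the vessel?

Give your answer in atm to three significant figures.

5.21 atm

With V and T fixed, P_i ∝ n_i, so the mole ratios apply directly to partial pressures at 1040 K.
P(O2) required for 10.7 atm of CO = (1/2) × 10.7 = 5.350 atm; available 11.6 atm, so CO is limiting.
P(O2) remaining = 11.6 − (1/2) × 10.7 = 6.250 atm
P(gaseous products) = (2)/2 × 10.7 = 10.70 atm
P_total at 1040 K = 6.250 + 10.70 = 16.95 atm
Scaling to 46.6 °C: P = 16.95 × 319.75/1040 = 5.211 atm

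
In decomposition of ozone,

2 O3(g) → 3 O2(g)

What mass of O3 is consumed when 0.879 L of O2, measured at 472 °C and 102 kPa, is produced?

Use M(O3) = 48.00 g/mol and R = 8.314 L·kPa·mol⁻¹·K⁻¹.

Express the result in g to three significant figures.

n(O2) = PV/RT = (102 × 0.879) / (8.314 × 745.15) = 0.01447 mol
n(O3) = (2/3) × 0.01447 = 0.009647 mol
m(O3) = 0.009647 × 48.00 = 0.4631 g

0.463 g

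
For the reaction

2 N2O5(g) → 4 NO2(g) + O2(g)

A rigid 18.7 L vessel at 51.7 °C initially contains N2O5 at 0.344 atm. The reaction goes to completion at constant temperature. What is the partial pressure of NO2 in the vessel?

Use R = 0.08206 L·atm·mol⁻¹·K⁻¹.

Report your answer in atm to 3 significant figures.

0.688 atm

n(N2O5)₀ = PV/RT = (0.344 × 18.7) / (0.08206 × 324.85) = 0.2413 mol
n(NO2) = (4/2) × 0.2413 = 0.4826 mol
P(NO2) = nRT/V = 0.4826 × 0.08206 × 324.85 / 18.7 = 0.6880 atm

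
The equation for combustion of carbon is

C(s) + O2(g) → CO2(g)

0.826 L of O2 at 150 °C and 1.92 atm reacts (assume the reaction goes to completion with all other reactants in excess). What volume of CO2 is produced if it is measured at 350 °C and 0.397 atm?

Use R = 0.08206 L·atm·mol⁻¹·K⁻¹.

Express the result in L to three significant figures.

5.88 L

n(O2) = PV/RT = (1.92 × 0.826) / (0.08206 × 423.15) = 0.04567 mol
n(CO2) = (1/1) × 0.04567 = 0.04567 mol
V = nRT/P = 0.04567 × 0.08206 × 623.15 / 0.397 = 5.883 L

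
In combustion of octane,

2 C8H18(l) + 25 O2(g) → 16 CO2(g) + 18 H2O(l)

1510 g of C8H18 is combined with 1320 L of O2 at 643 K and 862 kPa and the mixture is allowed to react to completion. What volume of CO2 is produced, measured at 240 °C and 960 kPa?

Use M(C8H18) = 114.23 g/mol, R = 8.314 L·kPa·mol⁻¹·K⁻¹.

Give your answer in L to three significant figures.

470 L

n(C8H18) = 1510 / 114.23 = 13.22 mol
n(O2) = PV/RT = (862 × 1320) / (8.314 × 643) = 212.8 mol
For 13.22 mol C8H18, stoichiometry requires (25/2) × 13.22 = 165.2 mol O2; 212.8 mol is available, so C8H18 is limiting.
n(CO2) = (16/2) × 13.22 = 105.8 mol
V(CO2) = nRT/P = 105.8 × 8.314 × 513.15 / 960 = 470.2 L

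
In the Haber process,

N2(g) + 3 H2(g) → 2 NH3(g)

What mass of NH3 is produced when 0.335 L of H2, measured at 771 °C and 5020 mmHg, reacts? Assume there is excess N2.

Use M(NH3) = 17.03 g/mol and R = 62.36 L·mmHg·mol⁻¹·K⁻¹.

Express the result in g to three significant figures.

n(H2) = PV/RT = (5020 × 0.335) / (62.36 × 1044.15) = 0.02583 mol
n(NH3) = (2/3) × 0.02583 = 0.01722 mol
m(NH3) = 0.01722 × 17.03 = 0.2933 g

0.293 g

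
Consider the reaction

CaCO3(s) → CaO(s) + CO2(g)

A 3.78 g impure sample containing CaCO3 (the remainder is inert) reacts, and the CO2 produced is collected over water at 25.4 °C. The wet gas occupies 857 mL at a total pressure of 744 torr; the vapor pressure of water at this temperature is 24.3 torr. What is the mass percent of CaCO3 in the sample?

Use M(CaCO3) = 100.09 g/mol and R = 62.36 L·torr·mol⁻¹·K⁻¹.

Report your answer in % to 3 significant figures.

P(CO2) = 744 − 24.3 = 719.7 torr
n(CO2) = PV/RT = (719.7 × 0.8570) / (62.36 × 298.55) = 0.03313 mol
n(CaCO3) = (1/1) × 0.03313 = 0.03313 mol
m(CaCO3) = 0.03313 × 100.09 = 3.316 g
%CaCO3 = 3.316 / 3.78 × 100 = 87.72%

87.7 %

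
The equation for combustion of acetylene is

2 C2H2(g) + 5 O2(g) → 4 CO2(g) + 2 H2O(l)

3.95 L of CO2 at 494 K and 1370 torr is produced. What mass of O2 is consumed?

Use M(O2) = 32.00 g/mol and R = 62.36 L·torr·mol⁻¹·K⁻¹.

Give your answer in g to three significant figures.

7.03 g

n(CO2) = PV/RT = (1370 × 3.95) / (62.36 × 494) = 0.1757 mol
n(O2) = (5/4) × 0.1757 = 0.2196 mol
m(O2) = 0.2196 × 32.00 = 7.027 g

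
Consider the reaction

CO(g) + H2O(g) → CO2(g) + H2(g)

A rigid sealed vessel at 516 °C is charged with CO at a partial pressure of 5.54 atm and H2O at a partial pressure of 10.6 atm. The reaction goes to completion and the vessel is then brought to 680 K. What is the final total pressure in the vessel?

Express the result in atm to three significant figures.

Because the vessel is rigid and T is held at 516 °C, work the stoichiometry in partial pressures (P_i = n_iRT/V).
P(H2O) required for 5.54 atm of CO = (1/1) × 5.54 = 5.540 atm; available 10.6 atm, so CO is limiting.
P(H2O) remaining = 10.6 − (1/1) × 5.54 = 5.060 atm
P(gaseous products) = (1+1)/1 × 5.54 = 11.08 atm
P_total at 516 °C = 5.060 + 11.08 = 16.14 atm
Scaling to 680 K: P = 16.14 × 680/789.15 = 13.91 atm

13.9 atm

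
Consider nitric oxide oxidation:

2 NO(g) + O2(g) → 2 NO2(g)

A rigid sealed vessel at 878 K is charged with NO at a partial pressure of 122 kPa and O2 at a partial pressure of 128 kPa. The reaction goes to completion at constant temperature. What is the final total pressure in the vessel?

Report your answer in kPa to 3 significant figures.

With V and T fixed, P_i ∝ n_i, so the mole ratios apply directly to partial pressures at 878 K.
P(O2) required for 122 kPa of NO = (1/2) × 122 = 61.00 kPa; available 128 kPa, so NO is limiting.
P(O2) remaining = 128 − (1/2) × 122 = 67.00 kPa
P(gaseous products) = (2)/2 × 122 = 122.0 kPa
P_total at 878 K = 67.00 + 122.0 = 189.0 kPa

189 kPa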